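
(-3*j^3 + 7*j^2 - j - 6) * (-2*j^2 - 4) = 6*j^5 - 14*j^4 + 14*j^3 - 16*j^2 + 4*j + 24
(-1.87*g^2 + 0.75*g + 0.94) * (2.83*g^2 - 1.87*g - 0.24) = -5.2921*g^4 + 5.6194*g^3 + 1.7065*g^2 - 1.9378*g - 0.2256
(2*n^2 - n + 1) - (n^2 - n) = n^2 + 1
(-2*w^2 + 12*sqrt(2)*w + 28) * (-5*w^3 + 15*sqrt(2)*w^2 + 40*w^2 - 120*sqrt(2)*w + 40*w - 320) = 10*w^5 - 90*sqrt(2)*w^4 - 80*w^4 + 140*w^3 + 720*sqrt(2)*w^3 - 1120*w^2 + 900*sqrt(2)*w^2 - 7200*sqrt(2)*w + 1120*w - 8960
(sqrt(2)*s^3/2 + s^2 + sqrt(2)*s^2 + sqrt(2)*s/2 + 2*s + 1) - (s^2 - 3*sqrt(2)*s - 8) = sqrt(2)*s^3/2 + sqrt(2)*s^2 + 2*s + 7*sqrt(2)*s/2 + 9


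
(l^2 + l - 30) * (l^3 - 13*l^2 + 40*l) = l^5 - 12*l^4 - 3*l^3 + 430*l^2 - 1200*l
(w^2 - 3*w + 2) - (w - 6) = w^2 - 4*w + 8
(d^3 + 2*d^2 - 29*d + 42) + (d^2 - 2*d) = d^3 + 3*d^2 - 31*d + 42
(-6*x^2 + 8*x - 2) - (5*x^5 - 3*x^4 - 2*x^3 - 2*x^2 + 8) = -5*x^5 + 3*x^4 + 2*x^3 - 4*x^2 + 8*x - 10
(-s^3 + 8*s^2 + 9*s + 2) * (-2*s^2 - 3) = 2*s^5 - 16*s^4 - 15*s^3 - 28*s^2 - 27*s - 6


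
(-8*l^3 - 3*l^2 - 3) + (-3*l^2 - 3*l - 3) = -8*l^3 - 6*l^2 - 3*l - 6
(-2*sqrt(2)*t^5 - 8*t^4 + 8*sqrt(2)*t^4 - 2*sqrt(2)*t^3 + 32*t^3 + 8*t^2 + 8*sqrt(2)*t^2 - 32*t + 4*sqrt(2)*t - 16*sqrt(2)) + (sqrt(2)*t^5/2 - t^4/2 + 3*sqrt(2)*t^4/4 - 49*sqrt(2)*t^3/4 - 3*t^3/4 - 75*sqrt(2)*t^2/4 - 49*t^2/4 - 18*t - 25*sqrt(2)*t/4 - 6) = -3*sqrt(2)*t^5/2 - 17*t^4/2 + 35*sqrt(2)*t^4/4 - 57*sqrt(2)*t^3/4 + 125*t^3/4 - 43*sqrt(2)*t^2/4 - 17*t^2/4 - 50*t - 9*sqrt(2)*t/4 - 16*sqrt(2) - 6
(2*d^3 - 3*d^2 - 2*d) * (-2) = -4*d^3 + 6*d^2 + 4*d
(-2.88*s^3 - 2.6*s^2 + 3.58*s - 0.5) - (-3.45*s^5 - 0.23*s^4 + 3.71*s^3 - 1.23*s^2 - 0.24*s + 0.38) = 3.45*s^5 + 0.23*s^4 - 6.59*s^3 - 1.37*s^2 + 3.82*s - 0.88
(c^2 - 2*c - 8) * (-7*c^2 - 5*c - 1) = -7*c^4 + 9*c^3 + 65*c^2 + 42*c + 8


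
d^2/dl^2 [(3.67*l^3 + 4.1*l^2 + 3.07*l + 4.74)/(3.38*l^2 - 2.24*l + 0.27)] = (-1.13686837721616e-13*l^5 + 162.360356*l^3 + 289.14228*l^2 - 230.529762*l + 43.226652)/(38.614472*l^6 - 76.771968*l^5 + 60.132228*l^4 - 23.504768*l^3 + 4.803462*l^2 - 0.489888*l + 0.019683)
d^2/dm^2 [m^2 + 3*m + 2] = 2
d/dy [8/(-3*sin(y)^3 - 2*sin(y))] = 8*(9 + 2/sin(y)^2)*cos(y)/(3*sin(y)^2 + 2)^2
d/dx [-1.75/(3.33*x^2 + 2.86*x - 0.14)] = (11.655*x + 5.005)/(3.33*x^2 + 2.86*x - 0.14)^2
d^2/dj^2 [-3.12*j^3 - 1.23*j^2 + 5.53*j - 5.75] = -18.72*j - 2.46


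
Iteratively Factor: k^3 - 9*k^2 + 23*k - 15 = (k - 3)*(k^2 - 6*k + 5) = (k - 3)*(k - 1)*(k - 5)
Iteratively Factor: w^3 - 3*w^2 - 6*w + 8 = (w + 2)*(w^2 - 5*w + 4) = (w - 4)*(w + 2)*(w - 1)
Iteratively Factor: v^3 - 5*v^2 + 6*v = (v)*(v^2 - 5*v + 6) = v*(v - 2)*(v - 3)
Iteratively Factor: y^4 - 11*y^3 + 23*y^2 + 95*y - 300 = (y - 4)*(y^3 - 7*y^2 - 5*y + 75) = (y - 4)*(y + 3)*(y^2 - 10*y + 25) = (y - 5)*(y - 4)*(y + 3)*(y - 5)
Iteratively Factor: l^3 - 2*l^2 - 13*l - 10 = (l + 1)*(l^2 - 3*l - 10) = (l - 5)*(l + 1)*(l + 2)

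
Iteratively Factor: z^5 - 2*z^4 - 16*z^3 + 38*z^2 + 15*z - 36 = (z - 3)*(z^4 + z^3 - 13*z^2 - z + 12) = (z - 3)*(z + 1)*(z^3 - 13*z + 12) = (z - 3)^2*(z + 1)*(z^2 + 3*z - 4) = (z - 3)^2*(z - 1)*(z + 1)*(z + 4)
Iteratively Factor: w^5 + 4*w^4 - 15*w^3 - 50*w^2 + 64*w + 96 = (w + 4)*(w^4 - 15*w^2 + 10*w + 24) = (w + 4)^2*(w^3 - 4*w^2 + w + 6) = (w + 1)*(w + 4)^2*(w^2 - 5*w + 6) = (w - 2)*(w + 1)*(w + 4)^2*(w - 3)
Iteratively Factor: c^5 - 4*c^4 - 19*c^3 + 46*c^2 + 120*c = (c + 2)*(c^4 - 6*c^3 - 7*c^2 + 60*c) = (c - 5)*(c + 2)*(c^3 - c^2 - 12*c) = c*(c - 5)*(c + 2)*(c^2 - c - 12) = c*(c - 5)*(c + 2)*(c + 3)*(c - 4)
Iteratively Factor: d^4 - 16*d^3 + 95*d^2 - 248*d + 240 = (d - 5)*(d^3 - 11*d^2 + 40*d - 48) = (d - 5)*(d - 4)*(d^2 - 7*d + 12) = (d - 5)*(d - 4)*(d - 3)*(d - 4)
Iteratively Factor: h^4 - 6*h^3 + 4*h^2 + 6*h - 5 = (h - 5)*(h^3 - h^2 - h + 1) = (h - 5)*(h - 1)*(h^2 - 1) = (h - 5)*(h - 1)*(h + 1)*(h - 1)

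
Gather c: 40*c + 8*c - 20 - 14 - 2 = 48*c - 36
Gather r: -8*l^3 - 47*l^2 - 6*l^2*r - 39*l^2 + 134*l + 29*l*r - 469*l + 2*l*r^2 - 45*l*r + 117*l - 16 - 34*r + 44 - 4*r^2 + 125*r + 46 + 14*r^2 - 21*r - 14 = -8*l^3 - 86*l^2 - 218*l + r^2*(2*l + 10) + r*(-6*l^2 - 16*l + 70) + 60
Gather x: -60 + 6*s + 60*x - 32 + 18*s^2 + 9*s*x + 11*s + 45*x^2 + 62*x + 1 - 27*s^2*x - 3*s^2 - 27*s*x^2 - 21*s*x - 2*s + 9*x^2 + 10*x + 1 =15*s^2 + 15*s + x^2*(54 - 27*s) + x*(-27*s^2 - 12*s + 132) - 90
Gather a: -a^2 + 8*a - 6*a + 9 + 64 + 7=-a^2 + 2*a + 80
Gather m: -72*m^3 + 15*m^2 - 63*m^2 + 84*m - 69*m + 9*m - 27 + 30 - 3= -72*m^3 - 48*m^2 + 24*m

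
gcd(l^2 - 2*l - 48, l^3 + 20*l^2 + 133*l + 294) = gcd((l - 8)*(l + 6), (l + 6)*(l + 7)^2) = l + 6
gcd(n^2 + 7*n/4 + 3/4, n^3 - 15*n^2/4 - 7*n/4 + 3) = n + 1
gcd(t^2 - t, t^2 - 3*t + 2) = t - 1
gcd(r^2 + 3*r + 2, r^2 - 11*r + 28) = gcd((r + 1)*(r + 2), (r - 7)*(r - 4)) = 1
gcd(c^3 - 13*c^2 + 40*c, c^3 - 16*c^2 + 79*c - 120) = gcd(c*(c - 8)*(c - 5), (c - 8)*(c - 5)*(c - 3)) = c^2 - 13*c + 40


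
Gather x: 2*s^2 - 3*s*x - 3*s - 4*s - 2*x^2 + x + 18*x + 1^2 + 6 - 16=2*s^2 - 7*s - 2*x^2 + x*(19 - 3*s) - 9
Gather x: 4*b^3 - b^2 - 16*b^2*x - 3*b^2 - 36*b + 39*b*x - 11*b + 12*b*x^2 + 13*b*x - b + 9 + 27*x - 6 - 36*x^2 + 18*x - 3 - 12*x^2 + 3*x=4*b^3 - 4*b^2 - 48*b + x^2*(12*b - 48) + x*(-16*b^2 + 52*b + 48)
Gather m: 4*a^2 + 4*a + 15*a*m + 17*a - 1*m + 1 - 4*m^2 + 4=4*a^2 + 21*a - 4*m^2 + m*(15*a - 1) + 5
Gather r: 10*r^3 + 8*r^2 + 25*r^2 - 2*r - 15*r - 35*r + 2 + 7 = 10*r^3 + 33*r^2 - 52*r + 9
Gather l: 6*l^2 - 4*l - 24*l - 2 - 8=6*l^2 - 28*l - 10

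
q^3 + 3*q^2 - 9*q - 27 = (q - 3)*(q + 3)^2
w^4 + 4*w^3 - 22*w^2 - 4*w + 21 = (w - 3)*(w - 1)*(w + 1)*(w + 7)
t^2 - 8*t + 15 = (t - 5)*(t - 3)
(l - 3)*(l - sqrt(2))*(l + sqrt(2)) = l^3 - 3*l^2 - 2*l + 6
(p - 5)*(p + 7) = p^2 + 2*p - 35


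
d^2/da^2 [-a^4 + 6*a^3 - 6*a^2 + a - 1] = -12*a^2 + 36*a - 12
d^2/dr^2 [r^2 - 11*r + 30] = 2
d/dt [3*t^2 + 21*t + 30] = 6*t + 21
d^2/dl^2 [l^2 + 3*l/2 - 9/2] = 2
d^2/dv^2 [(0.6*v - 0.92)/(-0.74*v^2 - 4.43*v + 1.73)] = (-(0.6*v - 0.92)*(1.48*v + 4.43)*(2.96*v + 8.86) + (2.664*v + 3.9544)*(0.74*v^2 + 4.43*v - 1.73))/(0.74*v^2 + 4.43*v - 1.73)^3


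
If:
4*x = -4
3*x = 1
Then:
No Solution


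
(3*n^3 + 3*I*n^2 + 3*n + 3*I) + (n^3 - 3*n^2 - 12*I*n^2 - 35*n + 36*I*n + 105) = 4*n^3 - 3*n^2 - 9*I*n^2 - 32*n + 36*I*n + 105 + 3*I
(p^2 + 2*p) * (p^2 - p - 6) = p^4 + p^3 - 8*p^2 - 12*p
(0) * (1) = 0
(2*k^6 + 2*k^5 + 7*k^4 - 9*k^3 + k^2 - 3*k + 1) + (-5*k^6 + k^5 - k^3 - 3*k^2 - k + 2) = -3*k^6 + 3*k^5 + 7*k^4 - 10*k^3 - 2*k^2 - 4*k + 3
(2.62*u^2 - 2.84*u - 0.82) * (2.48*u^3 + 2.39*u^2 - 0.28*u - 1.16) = 6.4976*u^5 - 0.781399999999999*u^4 - 9.5548*u^3 - 4.2038*u^2 + 3.524*u + 0.9512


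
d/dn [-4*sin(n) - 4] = -4*cos(n)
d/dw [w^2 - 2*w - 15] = 2*w - 2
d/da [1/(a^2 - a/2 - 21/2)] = 2*(1 - 4*a)/(-2*a^2 + a + 21)^2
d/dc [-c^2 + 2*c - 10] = 2 - 2*c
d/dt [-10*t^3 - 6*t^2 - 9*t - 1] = -30*t^2 - 12*t - 9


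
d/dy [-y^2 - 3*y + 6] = -2*y - 3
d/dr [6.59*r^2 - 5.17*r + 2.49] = 13.18*r - 5.17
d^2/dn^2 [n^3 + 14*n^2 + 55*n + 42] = 6*n + 28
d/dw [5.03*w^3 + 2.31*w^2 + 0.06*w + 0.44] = 15.09*w^2 + 4.62*w + 0.06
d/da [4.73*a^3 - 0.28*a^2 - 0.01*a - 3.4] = 14.19*a^2 - 0.56*a - 0.01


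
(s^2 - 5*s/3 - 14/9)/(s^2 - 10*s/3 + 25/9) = (9*s^2 - 15*s - 14)/(9*s^2 - 30*s + 25)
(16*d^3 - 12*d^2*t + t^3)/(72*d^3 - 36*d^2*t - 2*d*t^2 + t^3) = (-8*d^2 + 2*d*t + t^2)/(-36*d^2 + t^2)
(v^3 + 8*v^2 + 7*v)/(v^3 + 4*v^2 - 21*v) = (v + 1)/(v - 3)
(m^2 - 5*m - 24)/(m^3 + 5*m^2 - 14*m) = (m^2 - 5*m - 24)/(m*(m^2 + 5*m - 14))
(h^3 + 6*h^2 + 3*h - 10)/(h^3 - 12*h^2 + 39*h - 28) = (h^2 + 7*h + 10)/(h^2 - 11*h + 28)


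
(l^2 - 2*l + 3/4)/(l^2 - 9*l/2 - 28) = (-4*l^2 + 8*l - 3)/(2*(-2*l^2 + 9*l + 56))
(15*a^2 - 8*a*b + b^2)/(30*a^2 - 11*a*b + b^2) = (3*a - b)/(6*a - b)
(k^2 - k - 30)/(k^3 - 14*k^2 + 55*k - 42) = (k + 5)/(k^2 - 8*k + 7)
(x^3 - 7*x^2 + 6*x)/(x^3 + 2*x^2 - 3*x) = (x - 6)/(x + 3)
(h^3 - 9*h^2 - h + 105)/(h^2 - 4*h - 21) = h - 5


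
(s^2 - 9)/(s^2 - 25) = (s^2 - 9)/(s^2 - 25)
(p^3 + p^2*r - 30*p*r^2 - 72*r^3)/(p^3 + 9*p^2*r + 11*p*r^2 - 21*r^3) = (p^2 - 2*p*r - 24*r^2)/(p^2 + 6*p*r - 7*r^2)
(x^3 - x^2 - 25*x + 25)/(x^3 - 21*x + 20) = (x - 5)/(x - 4)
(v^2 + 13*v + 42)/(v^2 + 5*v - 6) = (v + 7)/(v - 1)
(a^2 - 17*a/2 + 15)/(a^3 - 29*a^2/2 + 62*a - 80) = (a - 6)/(a^2 - 12*a + 32)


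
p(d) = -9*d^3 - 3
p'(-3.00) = -243.00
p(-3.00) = 240.00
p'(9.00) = -2187.00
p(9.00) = -6564.00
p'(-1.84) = -91.41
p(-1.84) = 53.07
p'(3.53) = -336.44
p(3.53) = -398.88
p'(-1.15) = -35.71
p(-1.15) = 10.69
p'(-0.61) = -10.05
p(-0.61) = -0.96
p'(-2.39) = -154.23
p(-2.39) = 119.87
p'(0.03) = -0.02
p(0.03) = -3.00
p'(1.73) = -80.81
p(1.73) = -49.60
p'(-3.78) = -385.79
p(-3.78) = 483.09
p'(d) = -27*d^2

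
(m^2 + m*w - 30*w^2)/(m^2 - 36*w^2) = (-m + 5*w)/(-m + 6*w)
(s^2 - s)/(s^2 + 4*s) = (s - 1)/(s + 4)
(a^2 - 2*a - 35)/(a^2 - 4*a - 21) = (a + 5)/(a + 3)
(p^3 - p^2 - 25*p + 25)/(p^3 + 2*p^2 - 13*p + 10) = (p - 5)/(p - 2)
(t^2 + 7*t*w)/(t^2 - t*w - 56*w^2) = t/(t - 8*w)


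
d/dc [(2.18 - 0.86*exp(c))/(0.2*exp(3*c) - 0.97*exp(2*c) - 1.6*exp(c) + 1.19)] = (0.344*exp(3*c) - 2.1422*exp(2*c) + 4.2292*exp(c) + 2.4646)*exp(c)/(0.04*exp(6*c) - 0.388*exp(5*c) + 0.3009*exp(4*c) + 3.58*exp(3*c) + 0.251400000000001*exp(2*c) - 3.808*exp(c) + 1.4161)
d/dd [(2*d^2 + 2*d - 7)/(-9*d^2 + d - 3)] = (20*d^2 - 138*d + 1)/(81*d^4 - 18*d^3 + 55*d^2 - 6*d + 9)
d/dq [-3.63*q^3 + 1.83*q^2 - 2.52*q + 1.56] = -10.89*q^2 + 3.66*q - 2.52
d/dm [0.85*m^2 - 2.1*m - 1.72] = 1.7*m - 2.1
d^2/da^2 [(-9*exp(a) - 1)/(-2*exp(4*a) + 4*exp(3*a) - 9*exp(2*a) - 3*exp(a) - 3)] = (324*exp(8*a) - 728*exp(7*a) + 716*exp(6*a) - 1098*exp(5*a) - 429*exp(4*a) + 1365*exp(3*a) - 1269*exp(2*a) - 180*exp(a) + 72)*exp(a)/(8*exp(12*a) - 48*exp(11*a) + 204*exp(10*a) - 460*exp(9*a) + 810*exp(8*a) - 648*exp(7*a) + 603*exp(6*a) + 81*exp(5*a) + 810*exp(4*a) + 405*exp(3*a) + 324*exp(2*a) + 81*exp(a) + 27)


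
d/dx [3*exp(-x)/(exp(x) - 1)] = 3*(1 - 2*exp(x))*exp(-x)/(exp(2*x) - 2*exp(x) + 1)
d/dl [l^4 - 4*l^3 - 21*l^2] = 2*l*(2*l^2 - 6*l - 21)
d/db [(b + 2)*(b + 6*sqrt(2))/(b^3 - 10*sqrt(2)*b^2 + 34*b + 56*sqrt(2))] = (-(b + 2)*(b + 6*sqrt(2))*(3*b^2 - 20*sqrt(2)*b + 34) + 2*(b + 1 + 3*sqrt(2))*(b^3 - 10*sqrt(2)*b^2 + 34*b + 56*sqrt(2)))/(b^3 - 10*sqrt(2)*b^2 + 34*b + 56*sqrt(2))^2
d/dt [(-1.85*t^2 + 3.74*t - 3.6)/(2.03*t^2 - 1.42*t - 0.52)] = (-4.9652*t^2 + 16.54*t - 7.0568)/(4.1209*t^4 - 5.7652*t^3 - 0.0947999999999998*t^2 + 1.4768*t + 0.2704)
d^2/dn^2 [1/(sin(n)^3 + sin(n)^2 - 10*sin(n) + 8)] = (-9*sin(n)^5 - 20*sin(n)^4 + 8*sin(n)^3 + 126*sin(n)^2 + 4*sin(n) - 184)/((sin(n) - 2)^3*(sin(n) - 1)^2*(sin(n) + 4)^3)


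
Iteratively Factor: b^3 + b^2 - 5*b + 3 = (b + 3)*(b^2 - 2*b + 1) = (b - 1)*(b + 3)*(b - 1)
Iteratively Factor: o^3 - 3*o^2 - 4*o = (o)*(o^2 - 3*o - 4) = o*(o - 4)*(o + 1)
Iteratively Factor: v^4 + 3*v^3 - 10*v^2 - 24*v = (v - 3)*(v^3 + 6*v^2 + 8*v) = v*(v - 3)*(v^2 + 6*v + 8) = v*(v - 3)*(v + 4)*(v + 2)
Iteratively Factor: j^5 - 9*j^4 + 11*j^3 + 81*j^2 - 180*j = (j + 3)*(j^4 - 12*j^3 + 47*j^2 - 60*j) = (j - 4)*(j + 3)*(j^3 - 8*j^2 + 15*j) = (j - 5)*(j - 4)*(j + 3)*(j^2 - 3*j) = j*(j - 5)*(j - 4)*(j + 3)*(j - 3)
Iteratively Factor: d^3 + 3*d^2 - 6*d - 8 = (d - 2)*(d^2 + 5*d + 4) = (d - 2)*(d + 1)*(d + 4)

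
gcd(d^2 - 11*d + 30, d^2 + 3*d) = 1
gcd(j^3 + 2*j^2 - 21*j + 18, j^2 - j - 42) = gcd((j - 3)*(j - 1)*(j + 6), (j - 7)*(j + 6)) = j + 6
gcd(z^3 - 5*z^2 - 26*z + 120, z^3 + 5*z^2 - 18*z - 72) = z - 4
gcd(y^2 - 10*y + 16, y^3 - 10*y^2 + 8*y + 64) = y - 8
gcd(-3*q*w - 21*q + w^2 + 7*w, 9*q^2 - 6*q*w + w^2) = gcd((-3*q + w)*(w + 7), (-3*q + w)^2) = 3*q - w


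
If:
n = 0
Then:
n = 0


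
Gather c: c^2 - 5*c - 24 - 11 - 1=c^2 - 5*c - 36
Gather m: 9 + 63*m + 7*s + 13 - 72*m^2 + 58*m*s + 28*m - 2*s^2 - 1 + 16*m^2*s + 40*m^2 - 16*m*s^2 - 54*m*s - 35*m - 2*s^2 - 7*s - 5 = m^2*(16*s - 32) + m*(-16*s^2 + 4*s + 56) - 4*s^2 + 16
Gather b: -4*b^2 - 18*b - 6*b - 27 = -4*b^2 - 24*b - 27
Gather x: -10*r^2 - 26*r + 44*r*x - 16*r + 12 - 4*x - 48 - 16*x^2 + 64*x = -10*r^2 - 42*r - 16*x^2 + x*(44*r + 60) - 36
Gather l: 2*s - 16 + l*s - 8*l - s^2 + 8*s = l*(s - 8) - s^2 + 10*s - 16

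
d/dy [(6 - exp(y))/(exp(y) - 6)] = 0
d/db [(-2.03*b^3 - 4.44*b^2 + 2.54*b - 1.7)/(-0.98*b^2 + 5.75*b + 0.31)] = (1.9894*b^4 - 23.345*b^3 - 24.9287*b^2 - 6.0848*b + 10.5624)/(0.9604*b^4 - 11.27*b^3 + 32.4549*b^2 + 3.565*b + 0.0961)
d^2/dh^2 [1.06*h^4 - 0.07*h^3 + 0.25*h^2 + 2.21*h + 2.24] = 12.72*h^2 - 0.42*h + 0.5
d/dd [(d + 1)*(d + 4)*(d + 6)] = 3*d^2 + 22*d + 34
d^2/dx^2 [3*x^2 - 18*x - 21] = 6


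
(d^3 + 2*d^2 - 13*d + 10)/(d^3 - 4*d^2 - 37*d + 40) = (d - 2)/(d - 8)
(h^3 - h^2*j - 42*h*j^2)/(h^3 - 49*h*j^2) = (h + 6*j)/(h + 7*j)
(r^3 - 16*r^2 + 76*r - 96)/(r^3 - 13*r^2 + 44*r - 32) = (r^2 - 8*r + 12)/(r^2 - 5*r + 4)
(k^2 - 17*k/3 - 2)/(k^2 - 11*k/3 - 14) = (3*k + 1)/(3*k + 7)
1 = 1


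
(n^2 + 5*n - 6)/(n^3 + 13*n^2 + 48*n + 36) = (n - 1)/(n^2 + 7*n + 6)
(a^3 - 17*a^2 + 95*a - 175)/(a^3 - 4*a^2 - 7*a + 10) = (a^2 - 12*a + 35)/(a^2 + a - 2)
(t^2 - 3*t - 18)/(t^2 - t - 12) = (t - 6)/(t - 4)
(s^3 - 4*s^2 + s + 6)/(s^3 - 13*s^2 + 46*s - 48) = (s + 1)/(s - 8)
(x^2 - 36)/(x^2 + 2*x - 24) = (x - 6)/(x - 4)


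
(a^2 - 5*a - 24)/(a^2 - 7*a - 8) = (a + 3)/(a + 1)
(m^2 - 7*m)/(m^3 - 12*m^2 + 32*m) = (m - 7)/(m^2 - 12*m + 32)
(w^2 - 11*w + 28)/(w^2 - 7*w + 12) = (w - 7)/(w - 3)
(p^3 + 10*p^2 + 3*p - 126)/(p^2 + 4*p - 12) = (p^2 + 4*p - 21)/(p - 2)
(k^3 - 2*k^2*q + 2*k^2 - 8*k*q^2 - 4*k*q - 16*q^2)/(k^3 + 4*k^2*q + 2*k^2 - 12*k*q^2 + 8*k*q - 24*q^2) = (-k^2 + 2*k*q + 8*q^2)/(-k^2 - 4*k*q + 12*q^2)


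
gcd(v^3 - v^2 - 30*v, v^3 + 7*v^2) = v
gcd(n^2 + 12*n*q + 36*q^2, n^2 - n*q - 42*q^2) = n + 6*q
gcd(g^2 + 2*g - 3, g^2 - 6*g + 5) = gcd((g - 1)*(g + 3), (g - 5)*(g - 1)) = g - 1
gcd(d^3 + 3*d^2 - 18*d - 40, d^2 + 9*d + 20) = d + 5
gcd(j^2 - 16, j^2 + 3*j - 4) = j + 4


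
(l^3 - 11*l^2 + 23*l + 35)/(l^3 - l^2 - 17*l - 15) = (l - 7)/(l + 3)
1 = 1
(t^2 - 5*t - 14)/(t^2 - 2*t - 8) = (t - 7)/(t - 4)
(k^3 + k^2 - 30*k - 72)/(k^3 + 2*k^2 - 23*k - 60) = (k - 6)/(k - 5)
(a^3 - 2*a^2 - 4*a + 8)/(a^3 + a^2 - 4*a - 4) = (a - 2)/(a + 1)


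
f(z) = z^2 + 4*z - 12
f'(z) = 2*z + 4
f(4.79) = 30.10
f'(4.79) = 13.58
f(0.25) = -10.94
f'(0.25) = 4.50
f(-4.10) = -11.59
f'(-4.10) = -4.20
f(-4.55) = -9.50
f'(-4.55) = -5.10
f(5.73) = 43.75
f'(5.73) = 15.46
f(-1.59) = -15.83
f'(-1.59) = 0.82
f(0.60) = -9.24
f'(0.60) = 5.20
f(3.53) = 14.58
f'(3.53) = 11.06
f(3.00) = 9.00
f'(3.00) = 10.00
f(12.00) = 180.00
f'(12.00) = 28.00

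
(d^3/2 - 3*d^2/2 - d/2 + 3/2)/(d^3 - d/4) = (2*d^3 - 6*d^2 - 2*d + 6)/(4*d^3 - d)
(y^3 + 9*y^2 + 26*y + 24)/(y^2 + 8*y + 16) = (y^2 + 5*y + 6)/(y + 4)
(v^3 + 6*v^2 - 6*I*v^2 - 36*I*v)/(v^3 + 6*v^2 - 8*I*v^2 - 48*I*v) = (v - 6*I)/(v - 8*I)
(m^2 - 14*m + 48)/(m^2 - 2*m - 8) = (-m^2 + 14*m - 48)/(-m^2 + 2*m + 8)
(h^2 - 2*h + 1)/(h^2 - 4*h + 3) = (h - 1)/(h - 3)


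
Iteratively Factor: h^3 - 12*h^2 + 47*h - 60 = (h - 3)*(h^2 - 9*h + 20) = (h - 4)*(h - 3)*(h - 5)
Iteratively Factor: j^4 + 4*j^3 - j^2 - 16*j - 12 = (j + 2)*(j^3 + 2*j^2 - 5*j - 6) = (j - 2)*(j + 2)*(j^2 + 4*j + 3) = (j - 2)*(j + 2)*(j + 3)*(j + 1)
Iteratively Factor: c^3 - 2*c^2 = (c)*(c^2 - 2*c) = c^2*(c - 2)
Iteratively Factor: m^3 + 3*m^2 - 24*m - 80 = (m - 5)*(m^2 + 8*m + 16) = (m - 5)*(m + 4)*(m + 4)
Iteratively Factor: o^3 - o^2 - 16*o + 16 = (o + 4)*(o^2 - 5*o + 4) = (o - 4)*(o + 4)*(o - 1)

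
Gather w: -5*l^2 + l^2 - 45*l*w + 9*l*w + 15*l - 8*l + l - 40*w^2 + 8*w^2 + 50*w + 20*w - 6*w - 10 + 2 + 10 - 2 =-4*l^2 + 8*l - 32*w^2 + w*(64 - 36*l)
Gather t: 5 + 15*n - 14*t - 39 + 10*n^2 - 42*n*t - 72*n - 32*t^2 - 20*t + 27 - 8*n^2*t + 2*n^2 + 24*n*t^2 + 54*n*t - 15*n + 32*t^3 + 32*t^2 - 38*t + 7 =12*n^2 + 24*n*t^2 - 72*n + 32*t^3 + t*(-8*n^2 + 12*n - 72)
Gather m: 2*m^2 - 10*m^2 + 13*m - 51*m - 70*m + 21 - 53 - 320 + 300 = -8*m^2 - 108*m - 52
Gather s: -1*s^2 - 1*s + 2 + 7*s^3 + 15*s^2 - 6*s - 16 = 7*s^3 + 14*s^2 - 7*s - 14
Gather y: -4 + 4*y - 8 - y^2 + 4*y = -y^2 + 8*y - 12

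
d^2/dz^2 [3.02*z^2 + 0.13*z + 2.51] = 6.04000000000000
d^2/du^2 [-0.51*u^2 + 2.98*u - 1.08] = -1.02000000000000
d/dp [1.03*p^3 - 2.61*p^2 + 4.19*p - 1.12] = 3.09*p^2 - 5.22*p + 4.19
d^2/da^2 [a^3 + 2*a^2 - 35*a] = 6*a + 4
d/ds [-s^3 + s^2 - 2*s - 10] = -3*s^2 + 2*s - 2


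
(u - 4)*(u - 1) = u^2 - 5*u + 4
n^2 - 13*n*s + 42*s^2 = (n - 7*s)*(n - 6*s)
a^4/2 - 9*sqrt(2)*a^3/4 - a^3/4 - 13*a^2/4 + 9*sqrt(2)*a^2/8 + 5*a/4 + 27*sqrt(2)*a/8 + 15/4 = (a/2 + 1/2)*(a - 3/2)*(a - 5*sqrt(2))*(a + sqrt(2)/2)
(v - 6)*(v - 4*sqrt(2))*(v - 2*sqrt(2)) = v^3 - 6*sqrt(2)*v^2 - 6*v^2 + 16*v + 36*sqrt(2)*v - 96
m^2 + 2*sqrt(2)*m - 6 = (m - sqrt(2))*(m + 3*sqrt(2))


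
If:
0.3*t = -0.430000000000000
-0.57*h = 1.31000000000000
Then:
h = -2.30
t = -1.43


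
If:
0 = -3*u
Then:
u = 0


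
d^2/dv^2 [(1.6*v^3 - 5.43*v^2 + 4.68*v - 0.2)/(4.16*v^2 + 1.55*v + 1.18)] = (2.8421709430404e-14*v^5 + 1.13686837721616e-13*v^4 + 223.985536*v^3 + 156.720384*v^2 - 132.209664*v - 31.238384)/(71.991296*v^6 + 80.47104*v^5 + 91.245024*v^4 + 49.375715*v^3 + 25.882002*v^2 + 6.47466*v + 1.643032)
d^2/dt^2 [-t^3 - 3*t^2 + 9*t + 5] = -6*t - 6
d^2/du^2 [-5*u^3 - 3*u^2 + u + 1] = -30*u - 6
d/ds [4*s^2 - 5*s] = 8*s - 5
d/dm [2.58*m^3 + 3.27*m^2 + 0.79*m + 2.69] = 7.74*m^2 + 6.54*m + 0.79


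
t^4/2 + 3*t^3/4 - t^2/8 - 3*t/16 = t*(t/2 + 1/4)*(t - 1/2)*(t + 3/2)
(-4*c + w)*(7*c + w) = -28*c^2 + 3*c*w + w^2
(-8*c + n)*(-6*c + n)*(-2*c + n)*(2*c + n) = -192*c^4 + 56*c^3*n + 44*c^2*n^2 - 14*c*n^3 + n^4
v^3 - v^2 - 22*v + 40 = (v - 4)*(v - 2)*(v + 5)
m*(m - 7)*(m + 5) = m^3 - 2*m^2 - 35*m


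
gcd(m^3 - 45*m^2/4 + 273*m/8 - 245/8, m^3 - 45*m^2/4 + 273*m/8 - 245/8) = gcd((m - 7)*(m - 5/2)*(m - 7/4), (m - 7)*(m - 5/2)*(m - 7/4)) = m^3 - 45*m^2/4 + 273*m/8 - 245/8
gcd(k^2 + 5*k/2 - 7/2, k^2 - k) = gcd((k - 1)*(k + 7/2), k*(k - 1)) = k - 1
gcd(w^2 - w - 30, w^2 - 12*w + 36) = w - 6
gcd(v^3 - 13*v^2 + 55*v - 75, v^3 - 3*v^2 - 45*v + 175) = v^2 - 10*v + 25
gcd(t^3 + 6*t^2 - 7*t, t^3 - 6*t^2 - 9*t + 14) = t - 1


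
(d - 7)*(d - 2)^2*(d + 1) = d^4 - 10*d^3 + 21*d^2 + 4*d - 28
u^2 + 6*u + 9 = (u + 3)^2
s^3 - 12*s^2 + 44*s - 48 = (s - 6)*(s - 4)*(s - 2)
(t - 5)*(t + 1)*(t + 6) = t^3 + 2*t^2 - 29*t - 30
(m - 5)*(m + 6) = m^2 + m - 30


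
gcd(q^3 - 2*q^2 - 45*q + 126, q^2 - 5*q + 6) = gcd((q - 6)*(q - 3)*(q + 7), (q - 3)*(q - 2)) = q - 3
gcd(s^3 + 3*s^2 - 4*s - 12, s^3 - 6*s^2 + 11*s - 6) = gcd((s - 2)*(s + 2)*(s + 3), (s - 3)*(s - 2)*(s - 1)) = s - 2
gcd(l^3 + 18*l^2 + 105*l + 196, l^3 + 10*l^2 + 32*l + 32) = l + 4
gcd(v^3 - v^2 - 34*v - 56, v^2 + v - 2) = v + 2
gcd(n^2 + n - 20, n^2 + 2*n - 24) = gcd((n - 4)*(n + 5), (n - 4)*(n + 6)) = n - 4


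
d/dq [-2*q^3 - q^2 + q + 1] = -6*q^2 - 2*q + 1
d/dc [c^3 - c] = 3*c^2 - 1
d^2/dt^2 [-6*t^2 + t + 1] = -12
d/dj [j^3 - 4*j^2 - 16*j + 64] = 3*j^2 - 8*j - 16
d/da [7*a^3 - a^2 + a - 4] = 21*a^2 - 2*a + 1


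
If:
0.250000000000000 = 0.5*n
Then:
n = 0.50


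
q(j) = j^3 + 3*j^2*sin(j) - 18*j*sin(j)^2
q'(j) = 3*j^2*cos(j) + 3*j^2 - 36*j*sin(j)*cos(j) + 6*j*sin(j) - 18*sin(j)^2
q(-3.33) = -28.59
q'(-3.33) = -25.84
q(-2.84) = -25.58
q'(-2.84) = 33.56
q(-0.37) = 0.67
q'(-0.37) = -5.25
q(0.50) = -1.58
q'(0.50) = -8.86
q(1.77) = -15.85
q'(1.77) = 13.01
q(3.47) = 23.63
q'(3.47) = -44.80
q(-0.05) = 0.00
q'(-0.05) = -0.10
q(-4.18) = 27.98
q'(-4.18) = -74.97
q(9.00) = 801.63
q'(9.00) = 162.45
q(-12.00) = -1434.01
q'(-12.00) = 948.33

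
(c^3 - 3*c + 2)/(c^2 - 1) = (c^2 + c - 2)/(c + 1)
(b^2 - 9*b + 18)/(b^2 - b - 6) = (b - 6)/(b + 2)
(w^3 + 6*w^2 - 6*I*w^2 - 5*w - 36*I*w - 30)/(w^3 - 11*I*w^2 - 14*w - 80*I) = (w^2 + w*(6 - I) - 6*I)/(w^2 - 6*I*w + 16)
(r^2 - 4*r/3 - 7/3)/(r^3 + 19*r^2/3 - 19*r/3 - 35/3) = (3*r - 7)/(3*r^2 + 16*r - 35)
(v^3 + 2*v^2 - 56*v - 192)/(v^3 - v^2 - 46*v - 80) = (v^2 + 10*v + 24)/(v^2 + 7*v + 10)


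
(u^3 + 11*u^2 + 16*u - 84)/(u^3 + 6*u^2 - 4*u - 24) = (u + 7)/(u + 2)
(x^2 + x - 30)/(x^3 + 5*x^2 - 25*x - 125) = (x + 6)/(x^2 + 10*x + 25)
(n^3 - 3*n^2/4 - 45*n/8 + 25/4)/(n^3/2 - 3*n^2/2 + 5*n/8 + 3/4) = (8*n^2 + 10*n - 25)/(4*n^2 - 4*n - 3)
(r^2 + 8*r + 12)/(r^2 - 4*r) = (r^2 + 8*r + 12)/(r*(r - 4))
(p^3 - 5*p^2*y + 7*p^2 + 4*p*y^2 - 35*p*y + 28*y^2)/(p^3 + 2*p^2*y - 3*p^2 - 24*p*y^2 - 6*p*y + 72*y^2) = (p^2 - p*y + 7*p - 7*y)/(p^2 + 6*p*y - 3*p - 18*y)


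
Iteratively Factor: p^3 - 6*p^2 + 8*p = (p)*(p^2 - 6*p + 8) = p*(p - 2)*(p - 4)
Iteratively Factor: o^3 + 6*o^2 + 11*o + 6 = (o + 3)*(o^2 + 3*o + 2) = (o + 1)*(o + 3)*(o + 2)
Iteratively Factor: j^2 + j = (j)*(j + 1)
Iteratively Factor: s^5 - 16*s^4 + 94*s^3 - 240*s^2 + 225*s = (s - 3)*(s^4 - 13*s^3 + 55*s^2 - 75*s) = (s - 3)^2*(s^3 - 10*s^2 + 25*s) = (s - 5)*(s - 3)^2*(s^2 - 5*s) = s*(s - 5)*(s - 3)^2*(s - 5)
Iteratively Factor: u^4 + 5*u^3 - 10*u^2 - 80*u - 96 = (u + 2)*(u^3 + 3*u^2 - 16*u - 48) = (u + 2)*(u + 4)*(u^2 - u - 12) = (u + 2)*(u + 3)*(u + 4)*(u - 4)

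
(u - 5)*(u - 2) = u^2 - 7*u + 10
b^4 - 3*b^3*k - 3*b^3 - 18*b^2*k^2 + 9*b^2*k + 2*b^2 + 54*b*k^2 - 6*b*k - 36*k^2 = (b - 2)*(b - 1)*(b - 6*k)*(b + 3*k)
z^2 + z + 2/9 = (z + 1/3)*(z + 2/3)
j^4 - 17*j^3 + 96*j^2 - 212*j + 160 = (j - 8)*(j - 5)*(j - 2)^2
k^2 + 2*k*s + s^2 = (k + s)^2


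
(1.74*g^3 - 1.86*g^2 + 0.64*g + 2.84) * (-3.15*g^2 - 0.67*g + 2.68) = -5.481*g^5 + 4.6932*g^4 + 3.8934*g^3 - 14.3596*g^2 - 0.1876*g + 7.6112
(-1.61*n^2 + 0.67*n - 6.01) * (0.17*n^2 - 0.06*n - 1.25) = -0.2737*n^4 + 0.2105*n^3 + 0.9506*n^2 - 0.4769*n + 7.5125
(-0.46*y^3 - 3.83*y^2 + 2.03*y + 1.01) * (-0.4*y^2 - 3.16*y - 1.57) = 0.184*y^5 + 2.9856*y^4 + 12.013*y^3 - 0.805699999999999*y^2 - 6.3787*y - 1.5857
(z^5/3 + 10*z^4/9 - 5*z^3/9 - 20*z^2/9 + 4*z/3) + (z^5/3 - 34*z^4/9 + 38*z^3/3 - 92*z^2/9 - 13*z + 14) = 2*z^5/3 - 8*z^4/3 + 109*z^3/9 - 112*z^2/9 - 35*z/3 + 14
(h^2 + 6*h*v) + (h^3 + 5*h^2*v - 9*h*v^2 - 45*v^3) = h^3 + 5*h^2*v + h^2 - 9*h*v^2 + 6*h*v - 45*v^3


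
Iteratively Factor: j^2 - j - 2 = (j + 1)*(j - 2)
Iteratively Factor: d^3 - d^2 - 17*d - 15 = (d - 5)*(d^2 + 4*d + 3) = (d - 5)*(d + 1)*(d + 3)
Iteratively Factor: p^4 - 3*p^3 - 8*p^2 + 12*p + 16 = (p + 1)*(p^3 - 4*p^2 - 4*p + 16) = (p + 1)*(p + 2)*(p^2 - 6*p + 8) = (p - 4)*(p + 1)*(p + 2)*(p - 2)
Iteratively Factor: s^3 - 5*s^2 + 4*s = (s - 4)*(s^2 - s) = s*(s - 4)*(s - 1)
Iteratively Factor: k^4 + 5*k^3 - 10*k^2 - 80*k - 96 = (k + 4)*(k^3 + k^2 - 14*k - 24) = (k - 4)*(k + 4)*(k^2 + 5*k + 6) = (k - 4)*(k + 2)*(k + 4)*(k + 3)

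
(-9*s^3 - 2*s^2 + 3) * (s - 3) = -9*s^4 + 25*s^3 + 6*s^2 + 3*s - 9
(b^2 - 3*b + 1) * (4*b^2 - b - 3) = 4*b^4 - 13*b^3 + 4*b^2 + 8*b - 3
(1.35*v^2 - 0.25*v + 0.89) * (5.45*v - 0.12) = 7.3575*v^3 - 1.5245*v^2 + 4.8805*v - 0.1068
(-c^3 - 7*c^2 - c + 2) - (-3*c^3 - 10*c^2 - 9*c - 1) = 2*c^3 + 3*c^2 + 8*c + 3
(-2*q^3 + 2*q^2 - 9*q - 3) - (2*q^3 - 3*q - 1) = -4*q^3 + 2*q^2 - 6*q - 2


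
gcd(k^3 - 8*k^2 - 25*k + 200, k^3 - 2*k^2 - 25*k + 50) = k^2 - 25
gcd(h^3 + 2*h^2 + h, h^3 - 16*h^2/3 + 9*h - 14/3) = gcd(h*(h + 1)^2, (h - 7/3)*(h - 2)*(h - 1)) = 1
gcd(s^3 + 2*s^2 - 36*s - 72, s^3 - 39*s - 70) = s + 2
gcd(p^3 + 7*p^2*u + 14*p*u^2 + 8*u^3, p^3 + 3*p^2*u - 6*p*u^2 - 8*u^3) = p^2 + 5*p*u + 4*u^2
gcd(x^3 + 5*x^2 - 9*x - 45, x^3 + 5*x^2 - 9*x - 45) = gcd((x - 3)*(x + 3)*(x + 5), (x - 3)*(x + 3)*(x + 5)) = x^3 + 5*x^2 - 9*x - 45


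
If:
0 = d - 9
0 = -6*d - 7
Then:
No Solution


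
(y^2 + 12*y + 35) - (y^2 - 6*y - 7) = 18*y + 42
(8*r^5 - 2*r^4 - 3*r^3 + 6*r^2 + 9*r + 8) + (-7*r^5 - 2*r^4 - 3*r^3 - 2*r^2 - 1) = r^5 - 4*r^4 - 6*r^3 + 4*r^2 + 9*r + 7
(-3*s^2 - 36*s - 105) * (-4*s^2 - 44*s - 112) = 12*s^4 + 276*s^3 + 2340*s^2 + 8652*s + 11760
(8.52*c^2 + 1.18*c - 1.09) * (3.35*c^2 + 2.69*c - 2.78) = 28.542*c^4 + 26.8718*c^3 - 24.1629*c^2 - 6.2125*c + 3.0302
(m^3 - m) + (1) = m^3 - m + 1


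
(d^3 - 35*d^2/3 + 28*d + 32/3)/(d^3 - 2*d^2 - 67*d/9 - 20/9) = 3*(d - 8)/(3*d + 5)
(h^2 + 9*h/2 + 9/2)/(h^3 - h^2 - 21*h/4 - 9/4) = 2*(h + 3)/(2*h^2 - 5*h - 3)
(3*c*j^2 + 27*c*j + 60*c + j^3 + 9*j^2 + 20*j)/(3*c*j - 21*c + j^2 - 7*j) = (j^2 + 9*j + 20)/(j - 7)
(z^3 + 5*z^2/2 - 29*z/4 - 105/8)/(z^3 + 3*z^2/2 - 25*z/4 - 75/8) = (2*z + 7)/(2*z + 5)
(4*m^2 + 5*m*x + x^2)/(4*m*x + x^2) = (m + x)/x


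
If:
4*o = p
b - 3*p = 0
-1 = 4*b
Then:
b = -1/4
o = -1/48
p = -1/12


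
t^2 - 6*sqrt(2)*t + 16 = (t - 4*sqrt(2))*(t - 2*sqrt(2))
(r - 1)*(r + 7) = r^2 + 6*r - 7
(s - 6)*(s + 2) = s^2 - 4*s - 12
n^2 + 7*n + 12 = (n + 3)*(n + 4)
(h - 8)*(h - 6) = h^2 - 14*h + 48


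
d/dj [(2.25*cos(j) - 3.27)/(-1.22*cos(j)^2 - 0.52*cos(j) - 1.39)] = (-2.745*cos(j)^2 + 7.9788*cos(j) + 4.8279)*sin(j)/(1.4884*cos(j)^4 + 1.2688*cos(j)^3 + 3.662*cos(j)^2 + 1.4456*cos(j) + 1.9321)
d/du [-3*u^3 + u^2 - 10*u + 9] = -9*u^2 + 2*u - 10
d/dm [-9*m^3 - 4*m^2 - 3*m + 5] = -27*m^2 - 8*m - 3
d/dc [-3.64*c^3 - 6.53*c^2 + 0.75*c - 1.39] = -10.92*c^2 - 13.06*c + 0.75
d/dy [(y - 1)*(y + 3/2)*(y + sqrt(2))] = 3*y^2 + y + 2*sqrt(2)*y - 3/2 + sqrt(2)/2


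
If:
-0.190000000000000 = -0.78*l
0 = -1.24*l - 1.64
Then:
No Solution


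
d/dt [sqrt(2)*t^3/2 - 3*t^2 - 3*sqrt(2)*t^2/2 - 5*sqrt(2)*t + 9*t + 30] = 3*sqrt(2)*t^2/2 - 6*t - 3*sqrt(2)*t - 5*sqrt(2) + 9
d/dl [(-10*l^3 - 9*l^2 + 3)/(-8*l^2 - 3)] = 2*l*(40*l^3 + 45*l + 51)/(64*l^4 + 48*l^2 + 9)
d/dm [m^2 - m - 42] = 2*m - 1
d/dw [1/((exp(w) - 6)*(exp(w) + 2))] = 2*(2 - exp(w))*exp(w)/(exp(4*w) - 8*exp(3*w) - 8*exp(2*w) + 96*exp(w) + 144)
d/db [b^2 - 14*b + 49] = 2*b - 14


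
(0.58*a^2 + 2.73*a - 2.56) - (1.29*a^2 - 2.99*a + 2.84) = -0.71*a^2 + 5.72*a - 5.4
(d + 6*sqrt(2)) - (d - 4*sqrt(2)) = 10*sqrt(2)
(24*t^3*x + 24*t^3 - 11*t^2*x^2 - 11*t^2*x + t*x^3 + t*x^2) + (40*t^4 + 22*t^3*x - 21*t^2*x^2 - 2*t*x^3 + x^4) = 40*t^4 + 46*t^3*x + 24*t^3 - 32*t^2*x^2 - 11*t^2*x - t*x^3 + t*x^2 + x^4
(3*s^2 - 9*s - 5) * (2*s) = 6*s^3 - 18*s^2 - 10*s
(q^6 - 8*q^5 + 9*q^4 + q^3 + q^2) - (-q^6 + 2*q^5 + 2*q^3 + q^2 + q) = 2*q^6 - 10*q^5 + 9*q^4 - q^3 - q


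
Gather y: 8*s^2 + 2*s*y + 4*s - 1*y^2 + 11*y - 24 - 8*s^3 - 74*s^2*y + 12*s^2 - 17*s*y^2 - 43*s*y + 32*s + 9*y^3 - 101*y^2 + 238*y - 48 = -8*s^3 + 20*s^2 + 36*s + 9*y^3 + y^2*(-17*s - 102) + y*(-74*s^2 - 41*s + 249) - 72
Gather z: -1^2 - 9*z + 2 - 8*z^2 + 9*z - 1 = -8*z^2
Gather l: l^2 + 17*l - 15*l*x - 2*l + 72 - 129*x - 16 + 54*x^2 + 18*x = l^2 + l*(15 - 15*x) + 54*x^2 - 111*x + 56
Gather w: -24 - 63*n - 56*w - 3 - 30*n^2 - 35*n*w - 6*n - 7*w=-30*n^2 - 69*n + w*(-35*n - 63) - 27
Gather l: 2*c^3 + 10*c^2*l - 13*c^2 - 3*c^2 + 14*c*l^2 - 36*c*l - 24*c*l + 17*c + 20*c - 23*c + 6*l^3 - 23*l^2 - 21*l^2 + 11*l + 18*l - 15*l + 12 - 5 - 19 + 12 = 2*c^3 - 16*c^2 + 14*c + 6*l^3 + l^2*(14*c - 44) + l*(10*c^2 - 60*c + 14)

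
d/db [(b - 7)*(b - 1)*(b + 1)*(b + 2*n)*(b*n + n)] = n*(5*b^4 + 8*b^3*n - 24*b^3 - 36*b^2*n - 24*b^2 - 32*b*n + 12*b + 12*n + 7)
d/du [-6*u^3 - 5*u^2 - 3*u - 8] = -18*u^2 - 10*u - 3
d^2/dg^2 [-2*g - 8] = 0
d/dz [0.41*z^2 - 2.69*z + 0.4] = 0.82*z - 2.69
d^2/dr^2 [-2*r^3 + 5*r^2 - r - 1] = 10 - 12*r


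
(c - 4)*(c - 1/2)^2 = c^3 - 5*c^2 + 17*c/4 - 1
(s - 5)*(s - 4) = s^2 - 9*s + 20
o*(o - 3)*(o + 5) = o^3 + 2*o^2 - 15*o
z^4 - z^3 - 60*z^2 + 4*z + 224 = (z - 8)*(z - 2)*(z + 2)*(z + 7)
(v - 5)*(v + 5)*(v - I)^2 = v^4 - 2*I*v^3 - 26*v^2 + 50*I*v + 25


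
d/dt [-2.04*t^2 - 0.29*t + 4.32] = -4.08*t - 0.29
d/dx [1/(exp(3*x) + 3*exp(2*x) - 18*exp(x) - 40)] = 3*(-exp(2*x) - 2*exp(x) + 6)*exp(x)/(exp(3*x) + 3*exp(2*x) - 18*exp(x) - 40)^2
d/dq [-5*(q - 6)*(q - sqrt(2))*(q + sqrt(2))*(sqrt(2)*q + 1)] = -20*sqrt(2)*q^3 - 15*q^2 + 90*sqrt(2)*q^2 + 20*sqrt(2)*q + 60*q - 60*sqrt(2) + 10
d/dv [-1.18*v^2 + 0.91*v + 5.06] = 0.91 - 2.36*v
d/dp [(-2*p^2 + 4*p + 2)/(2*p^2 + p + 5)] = 2*(-5*p^2 - 14*p + 9)/(4*p^4 + 4*p^3 + 21*p^2 + 10*p + 25)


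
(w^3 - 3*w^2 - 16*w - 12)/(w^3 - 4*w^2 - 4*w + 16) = (w^2 - 5*w - 6)/(w^2 - 6*w + 8)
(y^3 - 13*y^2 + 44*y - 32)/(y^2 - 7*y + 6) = (y^2 - 12*y + 32)/(y - 6)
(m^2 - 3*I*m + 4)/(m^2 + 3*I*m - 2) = (m - 4*I)/(m + 2*I)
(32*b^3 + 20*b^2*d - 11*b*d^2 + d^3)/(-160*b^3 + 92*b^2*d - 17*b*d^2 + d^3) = (-b - d)/(5*b - d)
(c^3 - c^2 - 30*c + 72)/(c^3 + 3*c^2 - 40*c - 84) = (c^3 - c^2 - 30*c + 72)/(c^3 + 3*c^2 - 40*c - 84)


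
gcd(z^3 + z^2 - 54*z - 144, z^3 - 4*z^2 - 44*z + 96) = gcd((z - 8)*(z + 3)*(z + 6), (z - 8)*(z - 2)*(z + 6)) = z^2 - 2*z - 48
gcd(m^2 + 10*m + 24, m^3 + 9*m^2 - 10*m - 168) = m + 6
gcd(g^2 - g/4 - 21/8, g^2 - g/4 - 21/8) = g^2 - g/4 - 21/8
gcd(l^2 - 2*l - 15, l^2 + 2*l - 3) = l + 3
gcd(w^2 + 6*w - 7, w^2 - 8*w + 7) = w - 1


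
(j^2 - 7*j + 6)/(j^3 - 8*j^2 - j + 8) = (j - 6)/(j^2 - 7*j - 8)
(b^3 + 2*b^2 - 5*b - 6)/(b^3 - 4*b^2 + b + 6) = (b + 3)/(b - 3)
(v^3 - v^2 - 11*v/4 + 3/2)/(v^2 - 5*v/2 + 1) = v + 3/2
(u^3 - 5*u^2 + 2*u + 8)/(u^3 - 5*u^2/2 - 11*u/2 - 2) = 2*(u - 2)/(2*u + 1)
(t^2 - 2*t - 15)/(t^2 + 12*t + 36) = (t^2 - 2*t - 15)/(t^2 + 12*t + 36)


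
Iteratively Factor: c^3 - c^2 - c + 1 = (c - 1)*(c^2 - 1) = (c - 1)*(c + 1)*(c - 1)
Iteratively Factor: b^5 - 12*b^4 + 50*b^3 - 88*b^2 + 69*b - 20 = (b - 1)*(b^4 - 11*b^3 + 39*b^2 - 49*b + 20) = (b - 5)*(b - 1)*(b^3 - 6*b^2 + 9*b - 4) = (b - 5)*(b - 1)^2*(b^2 - 5*b + 4) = (b - 5)*(b - 1)^3*(b - 4)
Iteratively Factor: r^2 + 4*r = (r + 4)*(r)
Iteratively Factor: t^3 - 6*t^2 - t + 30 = (t + 2)*(t^2 - 8*t + 15) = (t - 3)*(t + 2)*(t - 5)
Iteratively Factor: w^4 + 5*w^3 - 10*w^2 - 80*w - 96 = (w + 2)*(w^3 + 3*w^2 - 16*w - 48) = (w - 4)*(w + 2)*(w^2 + 7*w + 12) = (w - 4)*(w + 2)*(w + 4)*(w + 3)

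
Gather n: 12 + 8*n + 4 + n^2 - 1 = n^2 + 8*n + 15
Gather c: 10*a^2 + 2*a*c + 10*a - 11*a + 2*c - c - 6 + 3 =10*a^2 - a + c*(2*a + 1) - 3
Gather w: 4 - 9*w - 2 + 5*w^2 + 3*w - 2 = 5*w^2 - 6*w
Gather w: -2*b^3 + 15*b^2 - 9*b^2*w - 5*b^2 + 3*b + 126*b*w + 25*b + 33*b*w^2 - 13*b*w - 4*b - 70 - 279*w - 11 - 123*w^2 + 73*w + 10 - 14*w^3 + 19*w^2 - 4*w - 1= -2*b^3 + 10*b^2 + 24*b - 14*w^3 + w^2*(33*b - 104) + w*(-9*b^2 + 113*b - 210) - 72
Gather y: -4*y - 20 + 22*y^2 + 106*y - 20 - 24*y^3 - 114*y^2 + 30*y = -24*y^3 - 92*y^2 + 132*y - 40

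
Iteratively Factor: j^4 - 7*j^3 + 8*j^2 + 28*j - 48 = (j - 3)*(j^3 - 4*j^2 - 4*j + 16) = (j - 3)*(j + 2)*(j^2 - 6*j + 8) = (j - 4)*(j - 3)*(j + 2)*(j - 2)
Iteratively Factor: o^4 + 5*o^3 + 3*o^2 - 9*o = (o + 3)*(o^3 + 2*o^2 - 3*o) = (o - 1)*(o + 3)*(o^2 + 3*o) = o*(o - 1)*(o + 3)*(o + 3)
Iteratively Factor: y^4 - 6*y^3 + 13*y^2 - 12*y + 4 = (y - 2)*(y^3 - 4*y^2 + 5*y - 2) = (y - 2)*(y - 1)*(y^2 - 3*y + 2) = (y - 2)*(y - 1)^2*(y - 2)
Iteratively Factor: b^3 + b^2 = (b + 1)*(b^2) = b*(b + 1)*(b)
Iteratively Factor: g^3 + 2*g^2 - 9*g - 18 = (g + 2)*(g^2 - 9) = (g + 2)*(g + 3)*(g - 3)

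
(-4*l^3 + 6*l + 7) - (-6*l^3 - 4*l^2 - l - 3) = 2*l^3 + 4*l^2 + 7*l + 10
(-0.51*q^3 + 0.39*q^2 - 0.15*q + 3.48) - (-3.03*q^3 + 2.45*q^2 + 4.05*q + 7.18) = 2.52*q^3 - 2.06*q^2 - 4.2*q - 3.7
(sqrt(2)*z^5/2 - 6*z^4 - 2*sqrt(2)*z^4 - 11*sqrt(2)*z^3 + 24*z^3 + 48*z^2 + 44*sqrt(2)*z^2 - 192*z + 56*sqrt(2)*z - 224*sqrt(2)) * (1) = sqrt(2)*z^5/2 - 6*z^4 - 2*sqrt(2)*z^4 - 11*sqrt(2)*z^3 + 24*z^3 + 48*z^2 + 44*sqrt(2)*z^2 - 192*z + 56*sqrt(2)*z - 224*sqrt(2)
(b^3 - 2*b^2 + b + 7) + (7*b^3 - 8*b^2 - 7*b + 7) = 8*b^3 - 10*b^2 - 6*b + 14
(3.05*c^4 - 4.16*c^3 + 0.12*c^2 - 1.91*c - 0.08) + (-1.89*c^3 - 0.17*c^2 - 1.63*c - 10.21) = 3.05*c^4 - 6.05*c^3 - 0.05*c^2 - 3.54*c - 10.29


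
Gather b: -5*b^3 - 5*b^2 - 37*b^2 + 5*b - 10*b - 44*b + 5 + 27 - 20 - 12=-5*b^3 - 42*b^2 - 49*b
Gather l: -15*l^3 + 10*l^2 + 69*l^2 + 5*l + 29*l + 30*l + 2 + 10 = -15*l^3 + 79*l^2 + 64*l + 12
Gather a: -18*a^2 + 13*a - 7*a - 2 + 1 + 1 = -18*a^2 + 6*a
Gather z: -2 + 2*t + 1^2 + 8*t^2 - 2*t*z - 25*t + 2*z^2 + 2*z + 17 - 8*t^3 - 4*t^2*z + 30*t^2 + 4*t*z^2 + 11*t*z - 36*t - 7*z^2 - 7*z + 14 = -8*t^3 + 38*t^2 - 59*t + z^2*(4*t - 5) + z*(-4*t^2 + 9*t - 5) + 30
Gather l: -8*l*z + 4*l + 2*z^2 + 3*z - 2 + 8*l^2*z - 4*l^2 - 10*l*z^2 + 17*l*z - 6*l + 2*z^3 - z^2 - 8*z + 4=l^2*(8*z - 4) + l*(-10*z^2 + 9*z - 2) + 2*z^3 + z^2 - 5*z + 2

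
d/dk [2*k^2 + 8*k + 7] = 4*k + 8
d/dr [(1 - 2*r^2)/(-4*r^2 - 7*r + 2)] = 7*(2*r^2 + 1)/(16*r^4 + 56*r^3 + 33*r^2 - 28*r + 4)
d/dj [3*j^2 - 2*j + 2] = 6*j - 2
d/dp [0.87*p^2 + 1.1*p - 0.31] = 1.74*p + 1.1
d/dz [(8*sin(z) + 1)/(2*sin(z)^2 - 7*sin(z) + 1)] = (-16*sin(z)^2 - 4*sin(z) + 15)*cos(z)/(-7*sin(z) - cos(2*z) + 2)^2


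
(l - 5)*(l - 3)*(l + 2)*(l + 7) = l^4 + l^3 - 43*l^2 + 23*l + 210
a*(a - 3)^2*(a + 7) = a^4 + a^3 - 33*a^2 + 63*a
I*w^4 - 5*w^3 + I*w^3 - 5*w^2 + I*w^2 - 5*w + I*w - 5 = (w + 1)*(w + I)*(w + 5*I)*(I*w + 1)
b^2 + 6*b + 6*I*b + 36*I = (b + 6)*(b + 6*I)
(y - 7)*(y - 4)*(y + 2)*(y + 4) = y^4 - 5*y^3 - 30*y^2 + 80*y + 224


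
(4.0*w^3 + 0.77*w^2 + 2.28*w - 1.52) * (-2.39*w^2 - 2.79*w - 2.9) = -9.56*w^5 - 13.0003*w^4 - 19.1975*w^3 - 4.9614*w^2 - 2.3712*w + 4.408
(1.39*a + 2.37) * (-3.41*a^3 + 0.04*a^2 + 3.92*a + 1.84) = -4.7399*a^4 - 8.0261*a^3 + 5.5436*a^2 + 11.848*a + 4.3608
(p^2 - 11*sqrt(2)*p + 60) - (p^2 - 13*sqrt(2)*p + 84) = 2*sqrt(2)*p - 24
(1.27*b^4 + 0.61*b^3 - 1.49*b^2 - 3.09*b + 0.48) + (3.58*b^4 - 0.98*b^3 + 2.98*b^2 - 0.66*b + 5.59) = 4.85*b^4 - 0.37*b^3 + 1.49*b^2 - 3.75*b + 6.07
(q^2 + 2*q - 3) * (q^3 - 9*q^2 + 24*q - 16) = q^5 - 7*q^4 + 3*q^3 + 59*q^2 - 104*q + 48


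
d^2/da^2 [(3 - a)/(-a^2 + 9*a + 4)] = 2*(3*(4 - a)*(-a^2 + 9*a + 4) - (a - 3)*(2*a - 9)^2)/(-a^2 + 9*a + 4)^3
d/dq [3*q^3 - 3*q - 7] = 9*q^2 - 3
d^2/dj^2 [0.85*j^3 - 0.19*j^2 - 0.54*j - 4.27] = 5.1*j - 0.38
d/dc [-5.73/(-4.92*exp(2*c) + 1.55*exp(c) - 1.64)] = (8.8815 - 56.3832*exp(c))*exp(c)/(4.92*exp(2*c) - 1.55*exp(c) + 1.64)^2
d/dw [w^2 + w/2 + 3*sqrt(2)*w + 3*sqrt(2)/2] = 2*w + 1/2 + 3*sqrt(2)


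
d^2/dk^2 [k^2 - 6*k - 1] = 2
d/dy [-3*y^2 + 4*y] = 4 - 6*y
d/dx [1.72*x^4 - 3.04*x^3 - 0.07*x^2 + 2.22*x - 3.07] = 6.88*x^3 - 9.12*x^2 - 0.14*x + 2.22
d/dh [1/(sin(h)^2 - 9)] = -2*sin(h)*cos(h)/(sin(h)^2 - 9)^2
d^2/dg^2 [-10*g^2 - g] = -20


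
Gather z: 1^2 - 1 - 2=-2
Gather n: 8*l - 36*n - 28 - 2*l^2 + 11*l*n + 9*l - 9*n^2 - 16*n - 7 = -2*l^2 + 17*l - 9*n^2 + n*(11*l - 52) - 35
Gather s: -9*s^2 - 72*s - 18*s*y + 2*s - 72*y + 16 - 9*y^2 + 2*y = -9*s^2 + s*(-18*y - 70) - 9*y^2 - 70*y + 16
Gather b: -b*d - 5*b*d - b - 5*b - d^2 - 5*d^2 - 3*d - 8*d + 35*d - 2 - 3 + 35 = b*(-6*d - 6) - 6*d^2 + 24*d + 30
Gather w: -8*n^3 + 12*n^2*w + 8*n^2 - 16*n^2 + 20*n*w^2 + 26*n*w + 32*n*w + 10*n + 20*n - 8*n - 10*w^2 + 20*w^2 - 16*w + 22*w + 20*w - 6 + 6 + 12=-8*n^3 - 8*n^2 + 22*n + w^2*(20*n + 10) + w*(12*n^2 + 58*n + 26) + 12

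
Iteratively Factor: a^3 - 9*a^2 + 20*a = (a - 4)*(a^2 - 5*a) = (a - 5)*(a - 4)*(a)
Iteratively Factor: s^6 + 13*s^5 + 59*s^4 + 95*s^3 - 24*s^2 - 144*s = (s)*(s^5 + 13*s^4 + 59*s^3 + 95*s^2 - 24*s - 144) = s*(s + 3)*(s^4 + 10*s^3 + 29*s^2 + 8*s - 48) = s*(s + 3)*(s + 4)*(s^3 + 6*s^2 + 5*s - 12) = s*(s - 1)*(s + 3)*(s + 4)*(s^2 + 7*s + 12) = s*(s - 1)*(s + 3)*(s + 4)^2*(s + 3)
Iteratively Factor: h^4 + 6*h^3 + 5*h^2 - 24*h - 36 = (h + 2)*(h^3 + 4*h^2 - 3*h - 18) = (h + 2)*(h + 3)*(h^2 + h - 6) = (h - 2)*(h + 2)*(h + 3)*(h + 3)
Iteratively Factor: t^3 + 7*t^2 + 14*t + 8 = (t + 4)*(t^2 + 3*t + 2) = (t + 2)*(t + 4)*(t + 1)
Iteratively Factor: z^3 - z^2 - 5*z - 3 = (z + 1)*(z^2 - 2*z - 3) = (z - 3)*(z + 1)*(z + 1)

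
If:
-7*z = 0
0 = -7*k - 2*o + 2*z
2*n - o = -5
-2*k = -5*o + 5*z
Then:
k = 0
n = -5/2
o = 0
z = 0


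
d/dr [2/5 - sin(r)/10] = -cos(r)/10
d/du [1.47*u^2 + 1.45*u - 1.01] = 2.94*u + 1.45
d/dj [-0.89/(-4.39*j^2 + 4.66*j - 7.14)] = (4.1474 - 7.8142*j)/(4.39*j^2 - 4.66*j + 7.14)^2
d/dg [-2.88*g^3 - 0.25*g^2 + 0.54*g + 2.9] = -8.64*g^2 - 0.5*g + 0.54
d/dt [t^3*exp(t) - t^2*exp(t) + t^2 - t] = t^3*exp(t) + 2*t^2*exp(t) - 2*t*exp(t) + 2*t - 1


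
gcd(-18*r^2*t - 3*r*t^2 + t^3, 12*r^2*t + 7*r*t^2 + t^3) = 3*r*t + t^2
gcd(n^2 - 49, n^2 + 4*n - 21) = n + 7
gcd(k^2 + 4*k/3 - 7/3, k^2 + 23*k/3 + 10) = 1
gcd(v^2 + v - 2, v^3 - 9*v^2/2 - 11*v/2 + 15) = v + 2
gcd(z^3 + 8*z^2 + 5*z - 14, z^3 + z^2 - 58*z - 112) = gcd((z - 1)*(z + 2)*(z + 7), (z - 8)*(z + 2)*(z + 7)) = z^2 + 9*z + 14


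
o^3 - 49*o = o*(o - 7)*(o + 7)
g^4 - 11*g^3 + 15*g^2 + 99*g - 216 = (g - 8)*(g - 3)^2*(g + 3)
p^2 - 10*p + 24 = (p - 6)*(p - 4)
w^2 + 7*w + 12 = (w + 3)*(w + 4)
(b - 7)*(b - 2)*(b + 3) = b^3 - 6*b^2 - 13*b + 42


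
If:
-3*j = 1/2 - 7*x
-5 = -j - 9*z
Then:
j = 5 - 9*z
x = 31/14 - 27*z/7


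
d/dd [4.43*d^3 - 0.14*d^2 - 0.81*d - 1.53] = 13.29*d^2 - 0.28*d - 0.81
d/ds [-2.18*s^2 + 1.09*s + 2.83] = 1.09 - 4.36*s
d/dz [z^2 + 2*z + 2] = 2*z + 2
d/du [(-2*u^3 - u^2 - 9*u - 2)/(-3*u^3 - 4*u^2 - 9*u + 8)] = (5*u^4 - 18*u^3 - 93*u^2 - 32*u - 90)/(9*u^6 + 24*u^5 + 70*u^4 + 24*u^3 + 17*u^2 - 144*u + 64)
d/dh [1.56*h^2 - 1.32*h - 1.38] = 3.12*h - 1.32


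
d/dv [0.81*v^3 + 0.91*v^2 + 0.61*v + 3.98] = 2.43*v^2 + 1.82*v + 0.61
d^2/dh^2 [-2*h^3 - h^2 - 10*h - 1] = -12*h - 2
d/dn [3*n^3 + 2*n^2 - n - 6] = 9*n^2 + 4*n - 1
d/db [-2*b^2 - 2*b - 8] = -4*b - 2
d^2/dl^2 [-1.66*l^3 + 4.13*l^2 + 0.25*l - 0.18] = 8.26 - 9.96*l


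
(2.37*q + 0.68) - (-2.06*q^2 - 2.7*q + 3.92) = 2.06*q^2 + 5.07*q - 3.24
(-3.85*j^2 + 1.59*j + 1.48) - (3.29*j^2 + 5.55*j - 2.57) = -7.14*j^2 - 3.96*j + 4.05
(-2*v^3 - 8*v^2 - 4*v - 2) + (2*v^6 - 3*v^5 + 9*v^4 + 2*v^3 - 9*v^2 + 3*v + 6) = 2*v^6 - 3*v^5 + 9*v^4 - 17*v^2 - v + 4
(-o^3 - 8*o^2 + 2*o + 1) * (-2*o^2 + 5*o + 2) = 2*o^5 + 11*o^4 - 46*o^3 - 8*o^2 + 9*o + 2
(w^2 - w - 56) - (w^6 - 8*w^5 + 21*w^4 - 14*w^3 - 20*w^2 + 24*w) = -w^6 + 8*w^5 - 21*w^4 + 14*w^3 + 21*w^2 - 25*w - 56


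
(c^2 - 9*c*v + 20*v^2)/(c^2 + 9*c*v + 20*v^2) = (c^2 - 9*c*v + 20*v^2)/(c^2 + 9*c*v + 20*v^2)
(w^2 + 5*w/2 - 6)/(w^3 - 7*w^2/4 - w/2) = 2*(-2*w^2 - 5*w + 12)/(w*(-4*w^2 + 7*w + 2))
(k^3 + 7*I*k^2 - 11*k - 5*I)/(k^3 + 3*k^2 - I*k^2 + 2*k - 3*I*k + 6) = (k^2 + 6*I*k - 5)/(k^2 + k*(3 - 2*I) - 6*I)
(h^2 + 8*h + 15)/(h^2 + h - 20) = (h + 3)/(h - 4)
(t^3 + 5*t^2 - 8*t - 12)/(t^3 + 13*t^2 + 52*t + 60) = (t^2 - t - 2)/(t^2 + 7*t + 10)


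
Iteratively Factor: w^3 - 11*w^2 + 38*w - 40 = (w - 2)*(w^2 - 9*w + 20) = (w - 5)*(w - 2)*(w - 4)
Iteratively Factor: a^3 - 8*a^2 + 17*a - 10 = (a - 1)*(a^2 - 7*a + 10) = (a - 5)*(a - 1)*(a - 2)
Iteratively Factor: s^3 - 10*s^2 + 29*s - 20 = (s - 5)*(s^2 - 5*s + 4) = (s - 5)*(s - 1)*(s - 4)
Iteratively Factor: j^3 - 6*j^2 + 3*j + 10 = (j - 5)*(j^2 - j - 2) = (j - 5)*(j - 2)*(j + 1)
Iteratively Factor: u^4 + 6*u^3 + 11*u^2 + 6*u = (u + 1)*(u^3 + 5*u^2 + 6*u) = (u + 1)*(u + 2)*(u^2 + 3*u) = u*(u + 1)*(u + 2)*(u + 3)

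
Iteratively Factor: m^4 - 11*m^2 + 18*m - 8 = (m - 1)*(m^3 + m^2 - 10*m + 8) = (m - 2)*(m - 1)*(m^2 + 3*m - 4) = (m - 2)*(m - 1)*(m + 4)*(m - 1)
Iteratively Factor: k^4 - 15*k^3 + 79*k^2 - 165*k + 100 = (k - 1)*(k^3 - 14*k^2 + 65*k - 100) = (k - 5)*(k - 1)*(k^2 - 9*k + 20) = (k - 5)*(k - 4)*(k - 1)*(k - 5)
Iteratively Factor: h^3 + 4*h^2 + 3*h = (h + 3)*(h^2 + h) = (h + 1)*(h + 3)*(h)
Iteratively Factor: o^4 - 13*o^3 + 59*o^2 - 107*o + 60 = (o - 4)*(o^3 - 9*o^2 + 23*o - 15) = (o - 4)*(o - 1)*(o^2 - 8*o + 15) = (o - 4)*(o - 3)*(o - 1)*(o - 5)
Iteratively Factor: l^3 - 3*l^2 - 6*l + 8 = (l - 4)*(l^2 + l - 2) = (l - 4)*(l + 2)*(l - 1)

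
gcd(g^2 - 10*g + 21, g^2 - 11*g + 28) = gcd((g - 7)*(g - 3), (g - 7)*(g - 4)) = g - 7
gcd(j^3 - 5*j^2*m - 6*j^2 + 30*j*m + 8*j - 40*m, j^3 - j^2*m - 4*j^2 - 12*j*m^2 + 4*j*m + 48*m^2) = j - 4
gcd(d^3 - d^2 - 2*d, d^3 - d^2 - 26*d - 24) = d + 1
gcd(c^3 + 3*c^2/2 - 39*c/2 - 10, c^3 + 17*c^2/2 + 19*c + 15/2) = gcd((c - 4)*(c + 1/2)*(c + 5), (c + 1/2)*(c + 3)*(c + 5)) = c^2 + 11*c/2 + 5/2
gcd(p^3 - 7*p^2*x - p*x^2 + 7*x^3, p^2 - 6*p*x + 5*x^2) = -p + x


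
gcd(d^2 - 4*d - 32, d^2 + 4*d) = d + 4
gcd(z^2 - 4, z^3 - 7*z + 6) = z - 2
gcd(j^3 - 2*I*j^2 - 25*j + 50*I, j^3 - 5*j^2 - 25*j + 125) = j^2 - 25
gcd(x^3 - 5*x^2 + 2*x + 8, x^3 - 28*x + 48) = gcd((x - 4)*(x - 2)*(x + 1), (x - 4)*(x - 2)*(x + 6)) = x^2 - 6*x + 8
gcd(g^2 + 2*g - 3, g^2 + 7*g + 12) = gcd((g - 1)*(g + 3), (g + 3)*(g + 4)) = g + 3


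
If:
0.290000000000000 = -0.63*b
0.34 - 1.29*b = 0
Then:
No Solution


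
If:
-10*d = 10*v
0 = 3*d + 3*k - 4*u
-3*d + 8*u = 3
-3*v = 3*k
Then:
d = 1/3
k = 1/3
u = 1/2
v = -1/3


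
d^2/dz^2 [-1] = 0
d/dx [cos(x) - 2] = -sin(x)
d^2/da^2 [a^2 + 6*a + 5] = 2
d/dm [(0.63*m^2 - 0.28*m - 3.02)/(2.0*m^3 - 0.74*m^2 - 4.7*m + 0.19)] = (-1.26*m^4 + 1.12*m^3 + 14.9518*m^2 - 4.2302*m - 14.2472)/(4.0*m^6 - 2.96*m^5 - 18.2524*m^4 + 7.716*m^3 + 21.8088*m^2 - 1.786*m + 0.0361)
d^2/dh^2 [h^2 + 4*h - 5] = 2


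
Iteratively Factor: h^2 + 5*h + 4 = (h + 4)*(h + 1)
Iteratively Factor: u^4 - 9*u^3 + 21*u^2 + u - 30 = (u - 5)*(u^3 - 4*u^2 + u + 6) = (u - 5)*(u - 3)*(u^2 - u - 2) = (u - 5)*(u - 3)*(u + 1)*(u - 2)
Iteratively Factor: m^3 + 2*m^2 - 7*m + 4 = (m - 1)*(m^2 + 3*m - 4) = (m - 1)*(m + 4)*(m - 1)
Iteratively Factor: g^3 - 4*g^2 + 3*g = (g - 1)*(g^2 - 3*g) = g*(g - 1)*(g - 3)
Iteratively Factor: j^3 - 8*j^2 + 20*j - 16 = (j - 2)*(j^2 - 6*j + 8) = (j - 4)*(j - 2)*(j - 2)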